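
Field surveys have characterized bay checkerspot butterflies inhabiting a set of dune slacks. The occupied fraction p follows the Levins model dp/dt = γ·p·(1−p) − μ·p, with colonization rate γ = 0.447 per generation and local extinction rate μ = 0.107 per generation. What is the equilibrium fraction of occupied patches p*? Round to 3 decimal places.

0.761

Setting dp/dt = 0 and dividing through by p* gives γ·(1−p*) = μ.
So p* = 1 − μ/γ = 1 − 0.107/0.447 = 1 − 0.2394 = 0.7606.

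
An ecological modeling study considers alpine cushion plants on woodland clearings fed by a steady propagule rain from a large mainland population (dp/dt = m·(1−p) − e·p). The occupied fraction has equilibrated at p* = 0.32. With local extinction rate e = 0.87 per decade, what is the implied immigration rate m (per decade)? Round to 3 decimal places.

0.409

At equilibrium m(1−p*) = e·p*, so m = e·p*/(1−p*).
m = 0.87 × 0.32 / 0.6800 = 0.2784/0.6800 = 0.4094.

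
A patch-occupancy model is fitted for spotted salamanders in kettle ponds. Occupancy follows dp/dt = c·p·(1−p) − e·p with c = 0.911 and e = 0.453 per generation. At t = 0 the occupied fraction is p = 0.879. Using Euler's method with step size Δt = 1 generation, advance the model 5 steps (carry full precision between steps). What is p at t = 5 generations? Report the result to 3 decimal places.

Update rule: p ← p + [c·p·(1−p) − e·p]·Δt with Δt = 1.
t = 1: p = 0.87900 + (-0.30129) = 0.57771
t = 2: p = 0.57771 + (-0.03945) = 0.53825
t = 3: p = 0.53825 + (-0.01741) = 0.52084
t = 4: p = 0.52084 + (-0.00859) = 0.51225
t = 5: p = 0.51225 + (-0.00444) = 0.50782

0.508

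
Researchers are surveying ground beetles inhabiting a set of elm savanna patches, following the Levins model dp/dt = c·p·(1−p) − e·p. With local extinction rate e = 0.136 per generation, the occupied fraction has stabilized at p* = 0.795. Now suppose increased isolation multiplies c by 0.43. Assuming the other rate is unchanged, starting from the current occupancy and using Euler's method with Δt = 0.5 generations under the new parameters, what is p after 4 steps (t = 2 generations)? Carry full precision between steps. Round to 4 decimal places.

0.6957

Balance c(1−p*) = e gives c = e/(1 − 0.79500) = 0.136/0.20500 = 0.66341.
Starting from p₀ = 0.79500; update p ← p + (dp/dt)·Δt with the new parameters.
t = 0.5: p = 0.79500 + (-0.03081) = 0.76419
t = 1: p = 0.76419 + (-0.02626) = 0.73792
t = 1.5: p = 0.73792 + (-0.02259) = 0.71533
t = 2: p = 0.71533 + (-0.01960) = 0.69573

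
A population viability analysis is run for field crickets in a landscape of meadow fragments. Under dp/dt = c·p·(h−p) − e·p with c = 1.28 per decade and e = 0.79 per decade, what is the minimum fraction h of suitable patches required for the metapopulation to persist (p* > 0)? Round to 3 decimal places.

p* = h − e/c is positive only when h > e/c.
h_min = e/c = 0.79/1.28 = 0.6172.

0.617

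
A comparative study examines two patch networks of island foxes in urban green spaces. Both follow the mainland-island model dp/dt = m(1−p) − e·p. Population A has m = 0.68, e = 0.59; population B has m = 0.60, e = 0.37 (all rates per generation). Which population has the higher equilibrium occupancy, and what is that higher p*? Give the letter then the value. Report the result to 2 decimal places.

A: p*_A = m/(m+e) = 0.68/1.2700 = 0.5354.
B: p*_B = 0.60/0.9700 = 0.6186.
B is higher at 0.6186.

B, 0.62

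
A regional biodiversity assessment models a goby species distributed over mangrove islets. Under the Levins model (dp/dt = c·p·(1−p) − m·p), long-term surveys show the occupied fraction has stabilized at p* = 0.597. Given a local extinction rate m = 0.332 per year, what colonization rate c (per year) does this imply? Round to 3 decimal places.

At equilibrium c(1−p*) = m, so c = m/(1−p*).
c = 0.332/(1 − 0.597) = 0.332/0.4030 = 0.8238.

0.824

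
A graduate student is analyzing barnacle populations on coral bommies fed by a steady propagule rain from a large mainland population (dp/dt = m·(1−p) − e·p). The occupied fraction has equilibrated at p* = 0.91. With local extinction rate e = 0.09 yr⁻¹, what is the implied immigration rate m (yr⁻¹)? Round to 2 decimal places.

0.91

At equilibrium m(1−p*) = e·p*, so m = e·p*/(1−p*).
m = 0.09 × 0.91 / 0.0900 = 0.0819/0.0900 = 0.9100.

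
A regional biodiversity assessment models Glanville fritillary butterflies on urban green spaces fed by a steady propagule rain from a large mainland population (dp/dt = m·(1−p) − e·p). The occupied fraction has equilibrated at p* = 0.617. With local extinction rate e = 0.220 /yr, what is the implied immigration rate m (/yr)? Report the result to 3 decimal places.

At equilibrium m(1−p*) = e·p*, so m = e·p*/(1−p*).
m = 0.220 × 0.617 / 0.3830 = 0.1357/0.3830 = 0.3544.

0.354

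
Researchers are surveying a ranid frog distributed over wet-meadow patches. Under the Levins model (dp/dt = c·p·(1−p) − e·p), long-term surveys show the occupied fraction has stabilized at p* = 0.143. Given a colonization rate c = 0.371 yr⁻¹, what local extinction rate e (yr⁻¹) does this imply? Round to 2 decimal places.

At equilibrium c(1−p*) = e.
e = 0.371 × (1 − 0.143) = 0.371 × 0.8570 = 0.3179.

0.32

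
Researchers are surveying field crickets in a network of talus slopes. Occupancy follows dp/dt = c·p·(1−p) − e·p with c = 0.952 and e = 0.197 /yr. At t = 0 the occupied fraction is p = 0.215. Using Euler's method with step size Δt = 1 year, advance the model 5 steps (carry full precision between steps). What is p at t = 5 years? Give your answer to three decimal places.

Update rule: p ← p + [c·p·(1−p) − e·p]·Δt with Δt = 1.
p: 0.21500 → 0.33332  (Δp = +0.11832)
p: 0.33332 → 0.47921  (Δp = +0.14589)
p: 0.47921 → 0.62239  (Δp = +0.14318)
p: 0.62239 → 0.72352  (Δp = +0.10113)
p: 0.72352 → 0.77142  (Δp = +0.04790)

0.771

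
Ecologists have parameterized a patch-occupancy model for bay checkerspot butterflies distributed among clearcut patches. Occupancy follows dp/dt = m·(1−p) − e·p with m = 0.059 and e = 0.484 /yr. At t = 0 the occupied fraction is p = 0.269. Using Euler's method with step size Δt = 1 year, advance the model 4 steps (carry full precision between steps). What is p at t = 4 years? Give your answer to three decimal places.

0.116

Update rule: p ← p + [m·(1−p) − e·p]·Δt with Δt = 1.
  1  |  dp/dt·Δt = -0.087067  |  p_1 = 0.181933
  2  |  dp/dt·Δt = -0.039790  |  p_2 = 0.142143
  3  |  dp/dt·Δt = -0.018184  |  p_3 = 0.123960
  4  |  dp/dt·Δt = -0.008310  |  p_4 = 0.115650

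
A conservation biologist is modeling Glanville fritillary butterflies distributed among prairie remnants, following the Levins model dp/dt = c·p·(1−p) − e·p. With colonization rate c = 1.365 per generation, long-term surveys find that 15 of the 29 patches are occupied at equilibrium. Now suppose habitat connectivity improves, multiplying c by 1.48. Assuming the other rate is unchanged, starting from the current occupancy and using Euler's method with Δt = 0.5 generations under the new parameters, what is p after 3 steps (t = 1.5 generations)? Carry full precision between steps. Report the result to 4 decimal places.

Observed p* = 15/29 = 0.51724.
Balance c(1−p*) = e gives e = 1.365×(1 − 0.51724) = 0.65897.
Starting from p₀ = 0.51724; update p ← p + (dp/dt)·Δt with the new parameters.
t = 0.5: p = 0.51724 + (+0.08180) = 0.59904
t = 1: p = 0.59904 + (+0.04524) = 0.64429
t = 1.5: p = 0.64429 + (+0.01922) = 0.66350

0.6635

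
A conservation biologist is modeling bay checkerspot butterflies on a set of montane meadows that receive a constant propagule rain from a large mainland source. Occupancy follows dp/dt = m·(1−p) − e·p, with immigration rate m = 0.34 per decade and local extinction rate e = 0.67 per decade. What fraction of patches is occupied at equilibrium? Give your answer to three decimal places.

Setting dp/dt = 0: m − m·p* = e·p*, so m = (m+e)·p*.
p* = m/(m+e) = 0.34/(0.34+0.67) = 0.34/1.0100 = 0.3366.

0.337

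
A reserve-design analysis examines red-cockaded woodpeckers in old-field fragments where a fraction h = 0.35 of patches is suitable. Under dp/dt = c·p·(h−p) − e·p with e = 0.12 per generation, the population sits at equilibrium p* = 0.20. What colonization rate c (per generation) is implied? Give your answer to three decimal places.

At equilibrium c(h−p*) = e, so c = e/(h−p*).
c = 0.12/(0.35 − 0.20) = 0.12/0.1500 = 0.8000.

0.800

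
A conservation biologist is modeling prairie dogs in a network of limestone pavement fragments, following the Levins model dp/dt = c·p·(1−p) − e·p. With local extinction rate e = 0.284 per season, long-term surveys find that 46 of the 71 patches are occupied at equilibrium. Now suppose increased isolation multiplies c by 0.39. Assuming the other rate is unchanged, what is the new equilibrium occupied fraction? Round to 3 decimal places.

Observed p* = 46/71 = 0.64789.
Balance c(1−p*) = e gives c = e/(1 − 0.64789) = 0.284/0.35211 = 0.80657.
New p* = 1 − e/c = 1 − 0.28400/0.31456 = 0.09715.

0.097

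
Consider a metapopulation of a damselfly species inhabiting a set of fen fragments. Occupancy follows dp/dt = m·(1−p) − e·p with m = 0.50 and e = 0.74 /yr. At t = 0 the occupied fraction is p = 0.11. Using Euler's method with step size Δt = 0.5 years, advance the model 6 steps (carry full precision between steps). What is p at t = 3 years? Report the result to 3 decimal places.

Update rule: p ← p + [m·(1−p) − e·p]·Δt with Δt = 0.5.
step 1: Δp = +0.18180, p = 0.29180
step 2: Δp = +0.06908, p = 0.36088
step 3: Δp = +0.02625, p = 0.38714
step 4: Δp = +0.00998, p = 0.39711
step 5: Δp = +0.00379, p = 0.40090
step 6: Δp = +0.00144, p = 0.40234

0.402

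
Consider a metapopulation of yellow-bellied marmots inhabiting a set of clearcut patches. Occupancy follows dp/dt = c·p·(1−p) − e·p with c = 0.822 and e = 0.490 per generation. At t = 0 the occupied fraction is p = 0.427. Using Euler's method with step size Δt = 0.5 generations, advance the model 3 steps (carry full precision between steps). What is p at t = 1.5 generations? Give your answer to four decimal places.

Update rule: p ← p + [c·p·(1−p) − e·p]·Δt with Δt = 0.5.
t = 0.5: p = 0.42700 + (-0.00406) = 0.42294
t = 1: p = 0.42294 + (-0.00331) = 0.41963
t = 1.5: p = 0.41963 + (-0.00271) = 0.41692

0.4169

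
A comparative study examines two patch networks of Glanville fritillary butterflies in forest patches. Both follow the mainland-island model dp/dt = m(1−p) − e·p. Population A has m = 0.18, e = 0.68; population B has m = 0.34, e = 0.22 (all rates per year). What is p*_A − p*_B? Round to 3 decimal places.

A: p*_A = m/(m+e) = 0.18/0.8600 = 0.2093.
B: p*_B = 0.34/0.5600 = 0.6071.
p*_A − p*_B = 0.2093 − 0.6071 = -0.3978.

-0.398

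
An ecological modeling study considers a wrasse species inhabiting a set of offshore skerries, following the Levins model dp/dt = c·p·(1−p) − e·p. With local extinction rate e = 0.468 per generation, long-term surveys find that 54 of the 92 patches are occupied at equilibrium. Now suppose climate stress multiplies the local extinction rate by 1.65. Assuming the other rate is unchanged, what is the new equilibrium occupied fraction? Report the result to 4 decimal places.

Observed p* = 54/92 = 0.58696.
Balance c(1−p*) = e gives c = e/(1 − 0.58696) = 0.468/0.41304 = 1.13306.
New p* = 1 − e/c = 1 − 0.77220/1.13306 = 0.31848.

0.3185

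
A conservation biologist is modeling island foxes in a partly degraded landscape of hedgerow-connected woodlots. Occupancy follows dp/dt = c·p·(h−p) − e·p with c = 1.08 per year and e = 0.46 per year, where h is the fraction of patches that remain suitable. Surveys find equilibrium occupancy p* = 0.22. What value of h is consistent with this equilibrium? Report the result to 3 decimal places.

0.646

At equilibrium c(h−p*) = e, so h = p* + e/c.
h = 0.22 + 0.46/1.08 = 0.22 + 0.4259 = 0.6459.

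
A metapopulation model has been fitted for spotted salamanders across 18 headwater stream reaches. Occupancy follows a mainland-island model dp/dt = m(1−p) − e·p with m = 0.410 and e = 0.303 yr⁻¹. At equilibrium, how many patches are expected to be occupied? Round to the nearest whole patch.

10

p* = m/(m+e) = 0.410/0.7130 = 0.5750.
Expected occupied patches = N × p* = 18 × 0.5750 = 10.35 ≈ 10.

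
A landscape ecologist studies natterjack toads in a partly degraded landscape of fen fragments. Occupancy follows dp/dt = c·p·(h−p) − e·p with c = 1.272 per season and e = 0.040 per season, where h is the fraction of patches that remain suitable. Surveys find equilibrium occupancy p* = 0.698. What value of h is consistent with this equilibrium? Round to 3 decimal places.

At equilibrium c(h−p*) = e, so h = p* + e/c.
h = 0.698 + 0.040/1.272 = 0.698 + 0.0314 = 0.7294.

0.729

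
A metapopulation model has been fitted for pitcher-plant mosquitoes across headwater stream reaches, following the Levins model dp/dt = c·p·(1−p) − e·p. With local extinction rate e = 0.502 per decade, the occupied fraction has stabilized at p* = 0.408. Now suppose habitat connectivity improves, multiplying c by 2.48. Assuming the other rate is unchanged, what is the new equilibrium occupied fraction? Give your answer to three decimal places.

Balance c(1−p*) = e gives c = e/(1 − 0.40800) = 0.502/0.59200 = 0.84797.
New p* = 1 − e/c = 1 − 0.50200/2.10297 = 0.76129.

0.761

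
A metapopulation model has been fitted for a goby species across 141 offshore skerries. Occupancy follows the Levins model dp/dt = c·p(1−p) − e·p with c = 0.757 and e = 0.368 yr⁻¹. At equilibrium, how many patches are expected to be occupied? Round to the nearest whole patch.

p* = 1 − e/c = 1 − 0.368/0.757 = 0.5139.
Expected occupied patches = N × p* = 141 × 0.5139 = 72.46 ≈ 72.

72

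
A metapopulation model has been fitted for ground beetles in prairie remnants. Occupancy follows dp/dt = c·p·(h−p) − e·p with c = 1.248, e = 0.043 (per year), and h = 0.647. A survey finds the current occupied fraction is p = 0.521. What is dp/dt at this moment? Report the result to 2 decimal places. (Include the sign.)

0.06

Colonization term: c·p·(h−p) = 1.248×0.521×0.1260 = 0.08193.
Extinction term: e·p = 0.02240.
dp/dt = 0.08193 − 0.02240 = 0.05952.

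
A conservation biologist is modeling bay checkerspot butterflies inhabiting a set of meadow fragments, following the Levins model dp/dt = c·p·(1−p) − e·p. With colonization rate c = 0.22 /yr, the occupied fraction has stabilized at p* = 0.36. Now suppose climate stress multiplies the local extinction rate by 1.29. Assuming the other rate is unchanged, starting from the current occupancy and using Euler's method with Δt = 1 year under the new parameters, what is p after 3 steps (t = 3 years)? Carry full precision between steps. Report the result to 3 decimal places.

0.321

Balance c(1−p*) = e gives e = 0.22×(1 − 0.36000) = 0.14080.
Starting from p₀ = 0.36000; update p ← p + (dp/dt)·Δt with the new parameters.
t = 1: p = 0.36000 + (-0.01470) = 0.34530
t = 2: p = 0.34530 + (-0.01298) = 0.33232
t = 3: p = 0.33232 + (-0.01155) = 0.32077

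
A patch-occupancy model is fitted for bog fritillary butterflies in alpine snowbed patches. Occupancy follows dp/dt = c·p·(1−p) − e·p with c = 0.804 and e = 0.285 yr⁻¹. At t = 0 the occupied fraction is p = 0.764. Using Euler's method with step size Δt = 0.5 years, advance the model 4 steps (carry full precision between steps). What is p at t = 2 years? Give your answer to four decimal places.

Update rule: p ← p + [c·p·(1−p) − e·p]·Δt with Δt = 0.5.
  1  |  dp/dt·Δt = -0.036388  |  p_1 = 0.727612
  2  |  dp/dt·Δt = -0.024011  |  p_2 = 0.703601
  3  |  dp/dt·Δt = -0.016427  |  p_3 = 0.687174
  4  |  dp/dt·Δt = -0.011506  |  p_4 = 0.675668

0.6757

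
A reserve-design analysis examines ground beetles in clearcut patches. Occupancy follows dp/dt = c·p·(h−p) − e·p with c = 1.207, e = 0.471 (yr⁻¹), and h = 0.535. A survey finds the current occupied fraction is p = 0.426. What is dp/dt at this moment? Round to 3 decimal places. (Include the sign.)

Colonization term: c·p·(h−p) = 1.207×0.426×0.1090 = 0.05605.
Extinction term: e·p = 0.20065.
dp/dt = 0.05605 − 0.20065 = -0.14460.

-0.145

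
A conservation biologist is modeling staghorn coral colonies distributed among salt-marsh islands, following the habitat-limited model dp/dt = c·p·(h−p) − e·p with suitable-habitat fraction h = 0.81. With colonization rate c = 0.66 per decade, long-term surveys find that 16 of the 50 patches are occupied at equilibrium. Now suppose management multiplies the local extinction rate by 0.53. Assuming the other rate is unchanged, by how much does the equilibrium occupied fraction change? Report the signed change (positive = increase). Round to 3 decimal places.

Observed p* = 16/50 = 0.32000.
Balance c(h−p*) = e gives e = 0.66×(0.81 − 0.32000) = 0.32340.
New p* = 0.81 − e/c = 0.81 − 0.17140/0.66000 = 0.55030.
Δp* = 0.55030 − 0.32000 = +0.23030.

0.230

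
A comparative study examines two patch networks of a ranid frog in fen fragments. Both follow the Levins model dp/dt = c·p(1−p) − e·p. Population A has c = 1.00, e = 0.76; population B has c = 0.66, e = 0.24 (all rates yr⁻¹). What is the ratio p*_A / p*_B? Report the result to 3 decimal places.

0.377

A: p*_A = 1 − 0.76/1.00 = 0.2400.
B: p*_B = 1 − 0.24/0.66 = 0.6364.
p*_A / p*_B = 0.2400/0.6364 = 0.3771.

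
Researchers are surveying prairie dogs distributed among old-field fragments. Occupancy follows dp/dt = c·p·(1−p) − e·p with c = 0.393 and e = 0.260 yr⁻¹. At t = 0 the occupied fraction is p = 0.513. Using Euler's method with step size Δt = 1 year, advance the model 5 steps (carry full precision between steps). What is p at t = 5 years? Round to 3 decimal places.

0.403

Update rule: p ← p + [c·p·(1−p) − e·p]·Δt with Δt = 1.
p: 0.51300 → 0.47780  (Δp = -0.03520)
p: 0.47780 → 0.45163  (Δp = -0.02617)
p: 0.45163 → 0.43154  (Δp = -0.02009)
p: 0.43154 → 0.41575  (Δp = -0.01579)
p: 0.41575 → 0.40311  (Δp = -0.01263)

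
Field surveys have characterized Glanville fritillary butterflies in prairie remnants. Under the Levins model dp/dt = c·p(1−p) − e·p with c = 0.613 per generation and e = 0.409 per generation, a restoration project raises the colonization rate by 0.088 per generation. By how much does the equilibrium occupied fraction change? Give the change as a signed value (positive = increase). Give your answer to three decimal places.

Before: p* = 1 − 0.409/0.613 = 0.3328.
After the change, c = 0.701, e = 0.409, so p* = 1 − 0.409/0.701 = 0.4165.
Δp* = 0.4165 − 0.3328 = +0.0838.

0.084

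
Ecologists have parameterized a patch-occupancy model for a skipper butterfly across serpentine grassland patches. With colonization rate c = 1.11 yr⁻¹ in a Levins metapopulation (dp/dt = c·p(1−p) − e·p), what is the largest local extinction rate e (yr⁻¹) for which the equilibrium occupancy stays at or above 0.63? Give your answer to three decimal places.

1 − e/c ≥ 0.63 ⇒ e ≤ c(1 − 0.63) = 1.11 × 0.3700.
e_max = 0.4107.

0.411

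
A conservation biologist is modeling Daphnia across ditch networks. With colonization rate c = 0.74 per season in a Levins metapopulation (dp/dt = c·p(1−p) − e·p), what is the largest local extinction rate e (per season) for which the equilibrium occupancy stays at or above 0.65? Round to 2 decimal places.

0.26

1 − e/c ≥ 0.65 ⇒ e ≤ c(1 − 0.65) = 0.74 × 0.3500.
e_max = 0.2590.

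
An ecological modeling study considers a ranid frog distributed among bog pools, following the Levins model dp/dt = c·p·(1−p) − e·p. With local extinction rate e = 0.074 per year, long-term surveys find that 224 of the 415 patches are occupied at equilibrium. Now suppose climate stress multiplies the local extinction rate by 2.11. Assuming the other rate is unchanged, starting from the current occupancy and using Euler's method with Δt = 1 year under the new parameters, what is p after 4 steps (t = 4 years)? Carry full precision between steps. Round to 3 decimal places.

Observed p* = 224/415 = 0.53976.
Balance c(1−p*) = e gives c = e/(1 − 0.53976) = 0.074/0.46024 = 0.16079.
Starting from p₀ = 0.53976; update p ← p + (dp/dt)·Δt with the new parameters.
t = 1: p = 0.53976 + (-0.04434) = 0.49542
t = 2: p = 0.49542 + (-0.03716) = 0.45826
t = 3: p = 0.45826 + (-0.03164) = 0.42662
t = 4: p = 0.42662 + (-0.02728) = 0.39934

0.399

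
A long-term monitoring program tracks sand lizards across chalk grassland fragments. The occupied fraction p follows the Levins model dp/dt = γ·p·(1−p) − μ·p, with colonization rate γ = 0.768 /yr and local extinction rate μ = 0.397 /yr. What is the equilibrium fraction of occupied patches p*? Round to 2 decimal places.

0.48

Setting dp/dt = 0 and dividing through by p* gives γ·(1−p*) = μ.
So p* = 1 − μ/γ = 1 − 0.397/0.768 = 1 − 0.5169 = 0.4831.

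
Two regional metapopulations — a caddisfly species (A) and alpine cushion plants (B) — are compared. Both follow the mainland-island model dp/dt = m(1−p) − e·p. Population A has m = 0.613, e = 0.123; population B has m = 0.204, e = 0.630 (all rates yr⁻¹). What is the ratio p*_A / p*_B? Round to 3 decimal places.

A: p*_A = m/(m+e) = 0.613/0.7360 = 0.8329.
B: p*_B = 0.204/0.8340 = 0.2446.
p*_A / p*_B = 0.8329/0.2446 = 3.4050.

3.405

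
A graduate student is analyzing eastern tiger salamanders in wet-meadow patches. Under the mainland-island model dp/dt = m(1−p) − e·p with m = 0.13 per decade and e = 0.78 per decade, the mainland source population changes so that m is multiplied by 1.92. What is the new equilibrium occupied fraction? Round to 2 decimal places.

Before: p* = 0.13/(0.13+0.78) = 0.1429.
After: m = 0.2496, e = 0.78; p* = 0.2496/1.0296 = 0.2424.

0.24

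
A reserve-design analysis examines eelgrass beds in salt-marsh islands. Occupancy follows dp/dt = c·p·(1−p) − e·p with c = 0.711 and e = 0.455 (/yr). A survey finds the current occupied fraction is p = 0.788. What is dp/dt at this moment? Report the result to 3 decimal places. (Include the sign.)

Colonization term: c·p·(1−p) = 0.711×0.788×0.2120 = 0.11878.
Extinction term: e·p = 0.35854.
dp/dt = 0.11878 − 0.35854 = -0.23976.

-0.240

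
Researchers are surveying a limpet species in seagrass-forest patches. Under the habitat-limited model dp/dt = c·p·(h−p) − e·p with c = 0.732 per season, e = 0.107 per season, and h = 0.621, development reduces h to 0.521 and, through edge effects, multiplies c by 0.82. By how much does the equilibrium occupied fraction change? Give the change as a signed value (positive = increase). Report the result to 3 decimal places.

Before: p* = h − e/c = 0.621 − 0.107/0.732 = 0.621 − 0.1462 = 0.4748.
After: c = 0.60024, e = 0.107, h = 0.521; p* = 0.521 − 0.107/0.60024 = 0.3427.
Δp* = 0.3427 − 0.4748 = -0.1321.

-0.132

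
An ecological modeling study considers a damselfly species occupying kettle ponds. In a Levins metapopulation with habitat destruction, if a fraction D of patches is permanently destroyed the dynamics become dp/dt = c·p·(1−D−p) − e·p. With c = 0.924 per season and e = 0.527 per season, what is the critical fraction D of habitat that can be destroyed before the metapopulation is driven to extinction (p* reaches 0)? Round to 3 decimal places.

0.430

The nontrivial equilibrium is p* = (1−D) − e/c; extinction occurs when this hits zero.
So D_crit = 1 − e/c = 1 − 0.527/0.924 = 1 − 0.5703 = 0.4297.
Note this equals the original equilibrium occupancy — the Levins extinction-debt result.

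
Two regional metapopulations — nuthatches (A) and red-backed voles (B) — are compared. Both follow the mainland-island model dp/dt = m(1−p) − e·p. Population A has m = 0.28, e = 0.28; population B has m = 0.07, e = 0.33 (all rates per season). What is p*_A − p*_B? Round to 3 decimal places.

A: p*_A = m/(m+e) = 0.28/0.5600 = 0.5000.
B: p*_B = 0.07/0.4000 = 0.1750.
p*_A − p*_B = 0.5000 − 0.1750 = 0.3250.

0.325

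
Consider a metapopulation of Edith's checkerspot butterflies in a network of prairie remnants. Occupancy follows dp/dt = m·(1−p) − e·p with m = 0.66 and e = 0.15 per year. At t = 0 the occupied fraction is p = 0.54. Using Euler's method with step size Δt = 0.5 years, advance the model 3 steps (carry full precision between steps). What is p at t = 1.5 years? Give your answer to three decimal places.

Update rule: p ← p + [m·(1−p) − e·p]·Δt with Δt = 0.5.
step 1: Δp = +0.11130, p = 0.65130
step 2: Δp = +0.06622, p = 0.71752
step 3: Δp = +0.03940, p = 0.75693

0.757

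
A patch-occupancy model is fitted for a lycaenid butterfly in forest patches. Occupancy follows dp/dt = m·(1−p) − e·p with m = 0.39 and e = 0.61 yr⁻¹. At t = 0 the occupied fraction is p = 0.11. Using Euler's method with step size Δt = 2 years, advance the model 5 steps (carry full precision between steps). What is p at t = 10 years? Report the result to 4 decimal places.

0.6700

Update rule: p ← p + [m·(1−p) − e·p]·Δt with Δt = 2.
  1  |  dp/dt·Δt = +0.560000  |  p_1 = 0.670000
  2  |  dp/dt·Δt = -0.560000  |  p_2 = 0.110000
  3  |  dp/dt·Δt = +0.560000  |  p_3 = 0.670000
  4  |  dp/dt·Δt = -0.560000  |  p_4 = 0.110000
  5  |  dp/dt·Δt = +0.560000  |  p_5 = 0.670000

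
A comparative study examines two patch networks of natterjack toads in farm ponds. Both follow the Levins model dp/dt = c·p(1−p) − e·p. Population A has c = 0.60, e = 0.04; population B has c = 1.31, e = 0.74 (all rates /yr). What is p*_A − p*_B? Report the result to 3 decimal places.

A: p*_A = 1 − 0.04/0.60 = 0.9333.
B: p*_B = 1 − 0.74/1.31 = 0.4351.
p*_A − p*_B = 0.9333 − 0.4351 = 0.4982.

0.498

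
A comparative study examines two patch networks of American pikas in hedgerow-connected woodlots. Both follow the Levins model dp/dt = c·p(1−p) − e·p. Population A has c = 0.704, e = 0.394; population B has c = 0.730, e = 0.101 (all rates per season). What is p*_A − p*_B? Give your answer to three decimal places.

A: p*_A = 1 − 0.394/0.704 = 0.4403.
B: p*_B = 1 − 0.101/0.730 = 0.8616.
p*_A − p*_B = 0.4403 − 0.8616 = -0.4213.

-0.421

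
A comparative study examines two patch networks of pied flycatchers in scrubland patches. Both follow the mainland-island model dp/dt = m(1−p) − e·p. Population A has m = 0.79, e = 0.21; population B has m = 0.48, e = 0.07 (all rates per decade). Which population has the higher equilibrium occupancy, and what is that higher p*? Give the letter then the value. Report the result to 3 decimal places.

B, 0.873

A: p*_A = m/(m+e) = 0.79/1.0000 = 0.7900.
B: p*_B = 0.48/0.5500 = 0.8727.
B is higher at 0.8727.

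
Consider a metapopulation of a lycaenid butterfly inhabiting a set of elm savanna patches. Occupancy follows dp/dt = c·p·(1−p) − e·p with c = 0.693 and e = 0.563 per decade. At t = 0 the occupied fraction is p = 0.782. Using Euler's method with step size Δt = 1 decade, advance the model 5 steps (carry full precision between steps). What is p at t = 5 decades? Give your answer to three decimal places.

0.272

Update rule: p ← p + [c·p·(1−p) − e·p]·Δt with Δt = 1.
step 1: Δp = -0.32213, p = 0.45987
step 2: Δp = -0.08677, p = 0.37310
step 3: Δp = -0.04796, p = 0.32513
step 4: Δp = -0.03099, p = 0.29414
step 5: Δp = -0.02172, p = 0.27242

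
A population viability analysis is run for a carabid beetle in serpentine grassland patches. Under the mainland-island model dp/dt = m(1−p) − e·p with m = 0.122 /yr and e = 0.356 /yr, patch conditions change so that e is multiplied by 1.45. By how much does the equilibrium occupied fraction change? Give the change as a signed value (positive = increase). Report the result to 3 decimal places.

-0.064

Before: p* = 0.122/(0.122+0.356) = 0.2552.
After: m = 0.122, e = 0.5162; p* = 0.122/0.6382 = 0.1912.
Δp* = 0.1912 − 0.2552 = -0.0641.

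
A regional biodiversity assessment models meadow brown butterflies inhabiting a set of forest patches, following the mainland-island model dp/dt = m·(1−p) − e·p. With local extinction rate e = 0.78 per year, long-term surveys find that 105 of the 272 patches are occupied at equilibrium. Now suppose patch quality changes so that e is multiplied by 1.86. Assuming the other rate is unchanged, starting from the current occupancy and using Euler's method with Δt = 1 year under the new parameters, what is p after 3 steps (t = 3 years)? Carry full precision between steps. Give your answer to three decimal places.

0.141

Observed p* = 105/272 = 0.38603.
Balance m(1−p*) = e·p* gives m = e·p*/(1−p*) = 0.78×0.38603/0.61397 = 0.49042.
Starting from p₀ = 0.38603; update p ← p + (dp/dt)·Δt with the new parameters.
p: 0.38603 → 0.12708  (Δp = -0.25895)
p: 0.12708 → 0.37081  (Δp = +0.24373)
p: 0.37081 → 0.14141  (Δp = -0.22940)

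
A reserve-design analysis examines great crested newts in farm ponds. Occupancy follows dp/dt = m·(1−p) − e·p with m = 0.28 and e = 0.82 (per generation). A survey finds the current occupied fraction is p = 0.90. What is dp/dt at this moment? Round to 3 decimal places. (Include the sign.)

Colonization term: m·(1−p) = 0.28×0.1000 = 0.02800.
Extinction term: e·p = 0.73800.
dp/dt = 0.02800 − 0.73800 = -0.71000.

-0.710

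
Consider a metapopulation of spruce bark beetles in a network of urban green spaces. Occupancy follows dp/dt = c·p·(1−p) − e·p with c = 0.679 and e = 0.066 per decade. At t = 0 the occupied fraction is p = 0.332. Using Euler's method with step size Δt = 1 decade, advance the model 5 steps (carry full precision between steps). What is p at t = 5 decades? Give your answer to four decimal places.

0.8615

Update rule: p ← p + [c·p·(1−p) − e·p]·Δt with Δt = 1.
  1  |  dp/dt·Δt = +0.128674  |  p_1 = 0.460674
  2  |  dp/dt·Δt = +0.138295  |  p_2 = 0.598969
  3  |  dp/dt·Δt = +0.123567  |  p_3 = 0.722537
  4  |  dp/dt·Δt = +0.088437  |  p_4 = 0.810973
  5  |  dp/dt·Δt = +0.050563  |  p_5 = 0.861537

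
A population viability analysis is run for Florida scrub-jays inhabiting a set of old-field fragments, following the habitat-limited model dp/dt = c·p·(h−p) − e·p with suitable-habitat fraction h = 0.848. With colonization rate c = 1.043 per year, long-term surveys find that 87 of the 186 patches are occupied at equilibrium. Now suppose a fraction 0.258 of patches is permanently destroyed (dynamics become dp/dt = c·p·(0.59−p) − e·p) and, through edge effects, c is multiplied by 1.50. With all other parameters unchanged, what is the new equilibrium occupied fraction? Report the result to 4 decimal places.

Observed p* = 87/186 = 0.46774.
Balance c(h−p*) = e gives e = 1.043×(0.848 − 0.46774) = 0.39661.
New p* = 0.59 − e/c = 0.59 − 0.39661/1.56450 = 0.33649.

0.3365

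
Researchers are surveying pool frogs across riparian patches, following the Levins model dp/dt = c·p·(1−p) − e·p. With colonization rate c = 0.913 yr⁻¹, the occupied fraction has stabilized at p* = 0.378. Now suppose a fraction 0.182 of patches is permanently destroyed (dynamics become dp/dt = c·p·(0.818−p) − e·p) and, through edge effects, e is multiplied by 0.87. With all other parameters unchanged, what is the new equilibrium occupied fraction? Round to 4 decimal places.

0.2769

Balance c(1−p*) = e gives e = 0.913×(1 − 0.37800) = 0.56789.
New p* = 0.818 − e/c = 0.818 − 0.49406/0.91300 = 0.27686.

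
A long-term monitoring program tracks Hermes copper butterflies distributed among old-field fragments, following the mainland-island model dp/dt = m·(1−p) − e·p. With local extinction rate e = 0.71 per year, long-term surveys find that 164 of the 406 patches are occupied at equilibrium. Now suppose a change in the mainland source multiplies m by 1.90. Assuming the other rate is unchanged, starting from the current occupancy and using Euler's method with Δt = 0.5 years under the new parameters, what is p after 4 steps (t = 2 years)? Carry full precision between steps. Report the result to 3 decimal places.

Observed p* = 164/406 = 0.40394.
Balance m(1−p*) = e·p* gives m = e·p*/(1−p*) = 0.71×0.40394/0.59606 = 0.48116.
Starting from p₀ = 0.40394; update p ← p + (dp/dt)·Δt with the new parameters.
p: 0.40394 → 0.53300  (Δp = +0.12906)
p: 0.53300 → 0.55725  (Δp = +0.02425)
p: 0.55725 → 0.56181  (Δp = +0.00456)
p: 0.56181 → 0.56266  (Δp = +0.00086)

0.563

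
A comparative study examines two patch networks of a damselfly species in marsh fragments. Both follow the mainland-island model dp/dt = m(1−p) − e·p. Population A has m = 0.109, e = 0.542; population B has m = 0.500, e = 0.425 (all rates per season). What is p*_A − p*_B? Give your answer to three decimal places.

-0.373

A: p*_A = m/(m+e) = 0.109/0.6510 = 0.1674.
B: p*_B = 0.500/0.9250 = 0.5405.
p*_A − p*_B = 0.1674 − 0.5405 = -0.3731.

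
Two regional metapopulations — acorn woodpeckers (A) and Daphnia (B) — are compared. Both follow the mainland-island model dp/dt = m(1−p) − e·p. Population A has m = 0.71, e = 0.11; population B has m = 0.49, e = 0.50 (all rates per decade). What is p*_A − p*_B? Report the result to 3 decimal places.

0.371

A: p*_A = m/(m+e) = 0.71/0.8200 = 0.8659.
B: p*_B = 0.49/0.9900 = 0.4949.
p*_A − p*_B = 0.8659 − 0.4949 = 0.3709.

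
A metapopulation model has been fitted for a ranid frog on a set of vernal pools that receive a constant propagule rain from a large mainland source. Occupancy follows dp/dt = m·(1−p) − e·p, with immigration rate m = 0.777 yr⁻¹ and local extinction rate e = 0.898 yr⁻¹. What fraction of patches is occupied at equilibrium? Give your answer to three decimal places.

0.464

Setting dp/dt = 0: m − m·p* = e·p*, so m = (m+e)·p*.
p* = m/(m+e) = 0.777/(0.777+0.898) = 0.777/1.6750 = 0.4639.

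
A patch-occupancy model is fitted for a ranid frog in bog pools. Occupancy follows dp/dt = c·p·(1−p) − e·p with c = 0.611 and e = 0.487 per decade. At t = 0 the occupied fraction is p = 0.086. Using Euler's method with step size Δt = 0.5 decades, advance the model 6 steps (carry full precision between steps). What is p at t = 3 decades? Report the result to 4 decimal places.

0.1047

Update rule: p ← p + [c·p·(1−p) − e·p]·Δt with Δt = 0.5.
step 1: Δp = +0.00307, p = 0.08907
step 2: Δp = +0.00310, p = 0.09217
step 3: Δp = +0.00312, p = 0.09529
step 4: Δp = +0.00313, p = 0.09842
step 5: Δp = +0.00314, p = 0.10157
step 6: Δp = +0.00315, p = 0.10471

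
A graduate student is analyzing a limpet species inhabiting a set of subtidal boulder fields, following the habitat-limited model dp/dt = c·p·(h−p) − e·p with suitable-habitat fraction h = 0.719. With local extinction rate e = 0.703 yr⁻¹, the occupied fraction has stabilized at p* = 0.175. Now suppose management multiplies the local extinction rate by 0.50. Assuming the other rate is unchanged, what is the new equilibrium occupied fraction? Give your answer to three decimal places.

Balance c(h−p*) = e gives c = e/(0.719 − 0.17500) = 0.703/0.54400 = 1.29228.
New p* = 0.719 − e/c = 0.719 − 0.35150/1.29228 = 0.44700.

0.447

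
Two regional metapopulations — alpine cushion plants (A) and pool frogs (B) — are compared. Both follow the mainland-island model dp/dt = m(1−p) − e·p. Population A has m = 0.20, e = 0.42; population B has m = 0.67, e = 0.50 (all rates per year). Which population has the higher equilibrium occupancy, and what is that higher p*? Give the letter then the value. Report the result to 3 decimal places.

B, 0.573

A: p*_A = m/(m+e) = 0.20/0.6200 = 0.3226.
B: p*_B = 0.67/1.1700 = 0.5726.
B is higher at 0.5726.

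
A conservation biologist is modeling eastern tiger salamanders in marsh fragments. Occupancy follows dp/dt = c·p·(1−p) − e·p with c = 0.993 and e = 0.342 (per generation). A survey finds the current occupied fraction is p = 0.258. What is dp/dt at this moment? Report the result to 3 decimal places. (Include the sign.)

0.102

Colonization term: c·p·(1−p) = 0.993×0.258×0.7420 = 0.19010.
Extinction term: e·p = 0.08824.
dp/dt = 0.19010 − 0.08824 = 0.10186.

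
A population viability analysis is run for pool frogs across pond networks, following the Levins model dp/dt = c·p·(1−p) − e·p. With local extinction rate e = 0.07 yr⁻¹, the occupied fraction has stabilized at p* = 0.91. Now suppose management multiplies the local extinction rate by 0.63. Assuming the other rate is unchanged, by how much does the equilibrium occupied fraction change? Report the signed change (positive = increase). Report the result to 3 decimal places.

0.033

Balance c(1−p*) = e gives c = e/(1 − 0.91000) = 0.07/0.09000 = 0.77778.
New p* = 1 − e/c = 1 − 0.04410/0.77778 = 0.94330.
Δp* = 0.94330 − 0.91000 = +0.03330.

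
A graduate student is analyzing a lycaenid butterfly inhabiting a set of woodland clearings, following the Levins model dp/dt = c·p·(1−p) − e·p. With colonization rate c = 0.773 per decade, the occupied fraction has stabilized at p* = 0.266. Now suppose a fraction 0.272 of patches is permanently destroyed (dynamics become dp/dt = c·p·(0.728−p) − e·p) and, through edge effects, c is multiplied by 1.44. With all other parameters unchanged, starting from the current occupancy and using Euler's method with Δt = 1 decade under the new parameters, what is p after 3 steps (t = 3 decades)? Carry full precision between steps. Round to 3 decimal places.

0.236

Balance c(1−p*) = e gives e = 0.773×(1 − 0.26600) = 0.56738.
Starting from p₀ = 0.26600; update p ← p + (dp/dt)·Δt with the new parameters.
t = 1: p = 0.26600 + (-0.01413) = 0.25187
t = 2: p = 0.25187 + (-0.00942) = 0.24245
t = 3: p = 0.24245 + (-0.00652) = 0.23593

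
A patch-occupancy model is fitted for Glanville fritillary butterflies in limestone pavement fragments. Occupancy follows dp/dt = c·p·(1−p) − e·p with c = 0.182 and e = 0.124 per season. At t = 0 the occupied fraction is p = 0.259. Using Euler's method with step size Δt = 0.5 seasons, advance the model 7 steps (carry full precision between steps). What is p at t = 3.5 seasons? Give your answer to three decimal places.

0.268

Update rule: p ← p + [c·p·(1−p) − e·p]·Δt with Δt = 0.5.
t = 0.5: p = 0.25900 + (+0.00141) = 0.26041
t = 1: p = 0.26041 + (+0.00138) = 0.26179
t = 1.5: p = 0.26179 + (+0.00136) = 0.26314
t = 2: p = 0.26314 + (+0.00133) = 0.26447
t = 2.5: p = 0.26447 + (+0.00130) = 0.26578
t = 3: p = 0.26578 + (+0.00128) = 0.26706
t = 3.5: p = 0.26706 + (+0.00125) = 0.26831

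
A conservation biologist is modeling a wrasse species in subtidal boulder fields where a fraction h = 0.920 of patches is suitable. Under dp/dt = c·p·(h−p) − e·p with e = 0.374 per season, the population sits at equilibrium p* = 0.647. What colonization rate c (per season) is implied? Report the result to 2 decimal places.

1.37

At equilibrium c(h−p*) = e, so c = e/(h−p*).
c = 0.374/(0.920 − 0.647) = 0.374/0.2730 = 1.3700.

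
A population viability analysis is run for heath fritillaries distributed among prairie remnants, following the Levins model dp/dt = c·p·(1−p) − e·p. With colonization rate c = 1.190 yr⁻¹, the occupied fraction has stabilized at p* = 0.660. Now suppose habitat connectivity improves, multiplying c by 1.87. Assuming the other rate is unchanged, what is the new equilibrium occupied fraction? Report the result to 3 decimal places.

0.818

Balance c(1−p*) = e gives e = 1.190×(1 − 0.66000) = 0.40460.
New p* = 1 − e/c = 1 − 0.40460/2.22530 = 0.81818.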